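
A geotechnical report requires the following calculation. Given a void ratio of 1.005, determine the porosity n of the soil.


Result: 0.5012

Derivation:
Using the relation n = e / (1 + e)
n = 1.005 / (1 + 1.005)
n = 1.005 / 2.005
n = 0.5012


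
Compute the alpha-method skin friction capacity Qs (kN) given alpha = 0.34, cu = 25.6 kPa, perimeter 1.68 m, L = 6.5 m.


Result: 95.05 kN

Derivation:
Using Qs = alpha * cu * perimeter * L
Qs = 0.34 * 25.6 * 1.68 * 6.5
Qs = 95.05 kN


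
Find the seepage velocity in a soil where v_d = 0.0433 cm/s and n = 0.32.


Using v_s = v_d / n
v_s = 0.0433 / 0.32
v_s = 0.13531 cm/s


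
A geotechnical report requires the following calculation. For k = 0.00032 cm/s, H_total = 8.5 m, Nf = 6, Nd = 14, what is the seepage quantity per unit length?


Convert k to m/s for unit consistency with H:
k = 0.00032 cm/s = 0.00032 / 100 m/s = 3.2e-06 m/s
Using q = k * H * Nf / Nd
Nf / Nd = 6 / 14 = 0.4286
q = 3.2e-06 * 8.5 * 0.4286
q = 1.166e-05 m^3/s per m


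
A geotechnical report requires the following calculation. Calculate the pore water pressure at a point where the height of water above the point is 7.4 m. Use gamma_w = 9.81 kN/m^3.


Using u = gamma_w * h_w
u = 9.81 * 7.4
u = 72.59 kPa


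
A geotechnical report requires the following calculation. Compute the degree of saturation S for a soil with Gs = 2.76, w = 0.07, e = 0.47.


Result: 0.4111

Derivation:
Using S = Gs * w / e
S = 2.76 * 0.07 / 0.47
S = 0.4111


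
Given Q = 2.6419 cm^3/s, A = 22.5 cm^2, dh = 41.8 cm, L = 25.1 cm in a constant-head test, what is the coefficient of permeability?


Compute hydraulic gradient:
i = dh / L = 41.8 / 25.1 = 1.66534
Then apply Darcy's law:
k = Q / (A * i)
k = 2.6419 / (22.5 * 1.66534)
k = 2.6419 / 37.4701
k = 0.070507 cm/s


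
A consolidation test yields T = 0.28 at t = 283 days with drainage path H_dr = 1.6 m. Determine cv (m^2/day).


Result: 0.00253 m^2/day

Derivation:
Using cv = T * H_dr^2 / t
H_dr^2 = 1.6^2 = 2.56
cv = 0.28 * 2.56 / 283
cv = 0.00253 m^2/day


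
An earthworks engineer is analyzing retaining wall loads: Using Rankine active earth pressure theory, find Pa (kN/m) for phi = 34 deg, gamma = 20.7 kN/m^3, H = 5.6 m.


Compute active earth pressure coefficient:
Ka = tan^2(45 - phi/2) = tan^2(28.0) = 0.282715
Compute active force:
Pa = 0.5 * Ka * gamma * H^2
Pa = 0.5 * 0.282715 * 20.7 * 5.6^2
Pa = 91.76 kN/m


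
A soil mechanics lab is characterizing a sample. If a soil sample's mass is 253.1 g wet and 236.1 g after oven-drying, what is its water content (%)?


Result: 7.2 %

Derivation:
Using w = (m_wet - m_dry) / m_dry * 100
m_wet - m_dry = 253.1 - 236.1 = 17.0 g
w = 17.0 / 236.1 * 100
w = 7.2 %


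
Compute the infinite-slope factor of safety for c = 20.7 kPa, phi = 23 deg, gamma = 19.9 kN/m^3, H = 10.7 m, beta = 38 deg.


Using Fs = c / (gamma*H*sin(beta)*cos(beta)) + tan(phi)/tan(beta)
Cohesion contribution = 20.7 / (19.9*10.7*sin(38)*cos(38))
Cohesion contribution = 0.200382
Friction contribution = tan(23)/tan(38) = 0.543303
Fs = 0.200382 + 0.543303
Fs = 0.744


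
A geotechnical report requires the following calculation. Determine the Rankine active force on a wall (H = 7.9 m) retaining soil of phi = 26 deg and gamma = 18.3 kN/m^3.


Result: 222.97 kN/m

Derivation:
Compute active earth pressure coefficient:
Ka = tan^2(45 - phi/2) = tan^2(32.0) = 0.390462
Compute active force:
Pa = 0.5 * Ka * gamma * H^2
Pa = 0.5 * 0.390462 * 18.3 * 7.9^2
Pa = 222.97 kN/m


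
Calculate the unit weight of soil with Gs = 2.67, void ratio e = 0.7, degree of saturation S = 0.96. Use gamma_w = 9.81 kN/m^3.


Result: 19.285 kN/m^3

Derivation:
Using gamma = gamma_w * (Gs + S*e) / (1 + e)
Numerator: Gs + S*e = 2.67 + 0.96*0.7 = 3.342
Denominator: 1 + e = 1 + 0.7 = 1.7
gamma = 9.81 * 3.342 / 1.7
gamma = 19.285 kN/m^3


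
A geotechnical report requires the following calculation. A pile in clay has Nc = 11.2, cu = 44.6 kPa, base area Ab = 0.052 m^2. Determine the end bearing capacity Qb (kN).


Using Qb = Nc * cu * Ab
Qb = 11.2 * 44.6 * 0.052
Qb = 25.98 kN


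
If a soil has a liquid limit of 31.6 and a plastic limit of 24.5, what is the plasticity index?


Using PI = LL - PL
PI = 31.6 - 24.5
PI = 7.1


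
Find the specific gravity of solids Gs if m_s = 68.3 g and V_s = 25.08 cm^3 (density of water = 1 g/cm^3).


Using Gs = m_s / (V_s * rho_w)
Since rho_w = 1 g/cm^3:
Gs = 68.3 / 25.08
Gs = 2.723


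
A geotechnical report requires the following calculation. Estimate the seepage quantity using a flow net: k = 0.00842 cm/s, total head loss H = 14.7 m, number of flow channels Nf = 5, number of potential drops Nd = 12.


Convert k to m/s for unit consistency with H:
k = 0.00842 cm/s = 0.00842 / 100 m/s = 8.42e-05 m/s
Using q = k * H * Nf / Nd
Nf / Nd = 5 / 12 = 0.4167
q = 8.42e-05 * 14.7 * 0.4167
q = 0.0005157 m^3/s per m


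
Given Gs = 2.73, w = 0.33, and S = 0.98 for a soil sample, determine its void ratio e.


Using the relation e = Gs * w / S
e = 2.73 * 0.33 / 0.98
e = 0.9193


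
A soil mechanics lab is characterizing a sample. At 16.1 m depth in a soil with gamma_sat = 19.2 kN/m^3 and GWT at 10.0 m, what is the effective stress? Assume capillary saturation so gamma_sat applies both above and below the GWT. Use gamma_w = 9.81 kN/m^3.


Total stress = gamma_sat * depth
sigma = 19.2 * 16.1 = 309.12 kPa
Pore water pressure u = gamma_w * (depth - d_wt)
u = 9.81 * (16.1 - 10.0) = 59.841 kPa
Effective stress = sigma - u
sigma' = 309.12 - 59.841 = 249.28 kPa


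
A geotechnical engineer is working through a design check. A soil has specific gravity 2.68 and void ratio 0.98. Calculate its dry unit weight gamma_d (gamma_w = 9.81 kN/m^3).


Using gamma_d = Gs * gamma_w / (1 + e)
gamma_d = 2.68 * 9.81 / (1 + 0.98)
gamma_d = 2.68 * 9.81 / 1.98
gamma_d = 13.278 kN/m^3


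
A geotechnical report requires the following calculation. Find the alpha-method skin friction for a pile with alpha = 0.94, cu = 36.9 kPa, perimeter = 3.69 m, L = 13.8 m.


Result: 1766.28 kN

Derivation:
Using Qs = alpha * cu * perimeter * L
Qs = 0.94 * 36.9 * 3.69 * 13.8
Qs = 1766.28 kN


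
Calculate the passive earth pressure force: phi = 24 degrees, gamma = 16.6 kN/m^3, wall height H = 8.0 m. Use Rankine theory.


Compute passive earth pressure coefficient:
Kp = tan^2(45 + phi/2) = tan^2(57.0) = 2.371184
Compute passive force:
Pp = 0.5 * Kp * gamma * H^2
Pp = 0.5 * 2.371184 * 16.6 * 8.0^2
Pp = 1259.57 kN/m


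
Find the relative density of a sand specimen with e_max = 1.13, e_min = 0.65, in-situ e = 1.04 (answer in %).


Using Dr = (e_max - e) / (e_max - e_min) * 100
e_max - e = 1.13 - 1.04 = 0.09
e_max - e_min = 1.13 - 0.65 = 0.48
Dr = 0.09 / 0.48 * 100
Dr = 18.75 %


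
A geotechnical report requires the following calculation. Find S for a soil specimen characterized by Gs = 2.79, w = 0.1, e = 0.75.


Result: 0.372

Derivation:
Using S = Gs * w / e
S = 2.79 * 0.1 / 0.75
S = 0.372


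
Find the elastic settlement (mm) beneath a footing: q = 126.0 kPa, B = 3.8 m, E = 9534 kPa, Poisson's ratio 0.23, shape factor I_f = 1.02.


Result: 48.515 mm

Derivation:
Using Se = q * B * (1 - nu^2) * I_f / E
1 - nu^2 = 1 - 0.23^2 = 0.9471
Se = 126.0 * 3.8 * 0.9471 * 1.02 / 9534
Se = 0.048515 m
Convert to mm: Se = 0.048515 * 1000 = 48.515 mm


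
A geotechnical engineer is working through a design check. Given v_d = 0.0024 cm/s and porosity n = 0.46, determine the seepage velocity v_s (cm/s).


Using v_s = v_d / n
v_s = 0.0024 / 0.46
v_s = 0.00522 cm/s


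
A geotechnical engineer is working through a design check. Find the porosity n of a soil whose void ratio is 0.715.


Result: 0.4169

Derivation:
Using the relation n = e / (1 + e)
n = 0.715 / (1 + 0.715)
n = 0.715 / 1.715
n = 0.4169


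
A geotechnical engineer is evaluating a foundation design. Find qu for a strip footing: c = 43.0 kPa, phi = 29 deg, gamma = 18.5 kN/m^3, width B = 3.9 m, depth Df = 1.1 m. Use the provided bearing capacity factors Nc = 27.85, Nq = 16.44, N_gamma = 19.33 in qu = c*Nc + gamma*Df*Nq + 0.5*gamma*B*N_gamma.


Compute qu = c*Nc + gamma*Df*Nq + 0.5*gamma*B*N_gamma
Term 1: 43.0 * 27.85 = 1197.55
Term 2: 18.5 * 1.1 * 16.44 = 334.554
Term 3: 0.5 * 18.5 * 3.9 * 19.33 = 697.32975
qu = 1197.55 + 334.554 + 697.32975
qu = 2229.43 kPa


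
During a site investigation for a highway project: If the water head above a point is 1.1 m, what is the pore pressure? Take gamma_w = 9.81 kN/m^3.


Using u = gamma_w * h_w
u = 9.81 * 1.1
u = 10.79 kPa


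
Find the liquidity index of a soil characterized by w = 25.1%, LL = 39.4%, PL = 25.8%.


First compute the plasticity index:
PI = LL - PL = 39.4 - 25.8 = 13.6
Then compute the liquidity index:
LI = (w - PL) / PI
LI = (25.1 - 25.8) / 13.6
LI = -0.051


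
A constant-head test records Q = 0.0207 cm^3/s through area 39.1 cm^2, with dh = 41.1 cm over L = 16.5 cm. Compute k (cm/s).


Result: 0.000213 cm/s

Derivation:
Compute hydraulic gradient:
i = dh / L = 41.1 / 16.5 = 2.49091
Then apply Darcy's law:
k = Q / (A * i)
k = 0.0207 / (39.1 * 2.49091)
k = 0.0207 / 97.3945
k = 0.000213 cm/s


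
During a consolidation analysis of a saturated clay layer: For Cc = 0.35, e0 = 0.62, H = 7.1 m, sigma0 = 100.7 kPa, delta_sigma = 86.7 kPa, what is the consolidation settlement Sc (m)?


Result: 0.4138 m

Derivation:
Using Sc = Cc * H / (1 + e0) * log10((sigma0 + delta_sigma) / sigma0)
Stress ratio = (100.7 + 86.7) / 100.7 = 1.86097
log10(1.86097) = 0.26974
Cc * H / (1 + e0) = 0.35 * 7.1 / (1 + 0.62) = 1.53395
Sc = 1.53395 * 0.26974
Sc = 0.4138 m


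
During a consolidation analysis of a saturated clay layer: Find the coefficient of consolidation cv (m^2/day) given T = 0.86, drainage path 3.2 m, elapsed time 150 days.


Result: 0.05871 m^2/day

Derivation:
Using cv = T * H_dr^2 / t
H_dr^2 = 3.2^2 = 10.24
cv = 0.86 * 10.24 / 150
cv = 0.05871 m^2/day


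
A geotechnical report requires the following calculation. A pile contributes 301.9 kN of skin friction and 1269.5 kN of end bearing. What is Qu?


Result: 1571.4 kN

Derivation:
Using Qu = Qf + Qb
Qu = 301.9 + 1269.5
Qu = 1571.4 kN


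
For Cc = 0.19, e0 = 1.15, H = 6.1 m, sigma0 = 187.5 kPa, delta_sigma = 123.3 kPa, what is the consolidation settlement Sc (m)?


Result: 0.1183 m

Derivation:
Using Sc = Cc * H / (1 + e0) * log10((sigma0 + delta_sigma) / sigma0)
Stress ratio = (187.5 + 123.3) / 187.5 = 1.6576
log10(1.6576) = 0.21948
Cc * H / (1 + e0) = 0.19 * 6.1 / (1 + 1.15) = 0.53907
Sc = 0.53907 * 0.21948
Sc = 0.1183 m


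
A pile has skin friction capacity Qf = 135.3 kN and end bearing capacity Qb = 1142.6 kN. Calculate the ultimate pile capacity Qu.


Using Qu = Qf + Qb
Qu = 135.3 + 1142.6
Qu = 1277.9 kN


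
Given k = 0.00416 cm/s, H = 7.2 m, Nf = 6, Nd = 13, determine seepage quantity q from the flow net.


Convert k to m/s for unit consistency with H:
k = 0.00416 cm/s = 0.00416 / 100 m/s = 4.16e-05 m/s
Using q = k * H * Nf / Nd
Nf / Nd = 6 / 13 = 0.4615
q = 4.16e-05 * 7.2 * 0.4615
q = 0.0001382 m^3/s per m


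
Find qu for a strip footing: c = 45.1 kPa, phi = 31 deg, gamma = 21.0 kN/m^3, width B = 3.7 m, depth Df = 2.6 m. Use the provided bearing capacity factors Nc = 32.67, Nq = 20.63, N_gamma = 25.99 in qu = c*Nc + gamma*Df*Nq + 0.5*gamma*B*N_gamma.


Result: 3609.53 kPa

Derivation:
Compute qu = c*Nc + gamma*Df*Nq + 0.5*gamma*B*N_gamma
Term 1: 45.1 * 32.67 = 1473.417
Term 2: 21.0 * 2.6 * 20.63 = 1126.398
Term 3: 0.5 * 21.0 * 3.7 * 25.99 = 1009.7115
qu = 1473.417 + 1126.398 + 1009.7115
qu = 3609.53 kPa


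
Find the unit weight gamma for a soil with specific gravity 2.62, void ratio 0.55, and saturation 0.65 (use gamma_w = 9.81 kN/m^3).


Using gamma = gamma_w * (Gs + S*e) / (1 + e)
Numerator: Gs + S*e = 2.62 + 0.65*0.55 = 2.9775
Denominator: 1 + e = 1 + 0.55 = 1.55
gamma = 9.81 * 2.9775 / 1.55
gamma = 18.845 kN/m^3


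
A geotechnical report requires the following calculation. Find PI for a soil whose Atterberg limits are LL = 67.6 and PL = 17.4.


Using PI = LL - PL
PI = 67.6 - 17.4
PI = 50.2


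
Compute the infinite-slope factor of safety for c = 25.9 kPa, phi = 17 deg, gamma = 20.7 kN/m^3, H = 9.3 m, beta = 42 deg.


Using Fs = c / (gamma*H*sin(beta)*cos(beta)) + tan(phi)/tan(beta)
Cohesion contribution = 25.9 / (20.7*9.3*sin(42)*cos(42))
Cohesion contribution = 0.270559
Friction contribution = tan(17)/tan(42) = 0.339548
Fs = 0.270559 + 0.339548
Fs = 0.61


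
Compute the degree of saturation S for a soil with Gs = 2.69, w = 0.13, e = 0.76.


Using S = Gs * w / e
S = 2.69 * 0.13 / 0.76
S = 0.4601


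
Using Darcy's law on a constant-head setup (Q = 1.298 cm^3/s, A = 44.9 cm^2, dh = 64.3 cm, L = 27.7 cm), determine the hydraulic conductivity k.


Compute hydraulic gradient:
i = dh / L = 64.3 / 27.7 = 2.3213
Then apply Darcy's law:
k = Q / (A * i)
k = 1.298 / (44.9 * 2.3213)
k = 1.298 / 104.226
k = 0.012454 cm/s


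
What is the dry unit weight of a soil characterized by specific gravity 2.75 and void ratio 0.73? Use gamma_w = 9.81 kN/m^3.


Using gamma_d = Gs * gamma_w / (1 + e)
gamma_d = 2.75 * 9.81 / (1 + 0.73)
gamma_d = 2.75 * 9.81 / 1.73
gamma_d = 15.594 kN/m^3


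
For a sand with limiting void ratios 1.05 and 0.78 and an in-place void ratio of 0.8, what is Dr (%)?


Using Dr = (e_max - e) / (e_max - e_min) * 100
e_max - e = 1.05 - 0.8 = 0.25
e_max - e_min = 1.05 - 0.78 = 0.27
Dr = 0.25 / 0.27 * 100
Dr = 92.59 %


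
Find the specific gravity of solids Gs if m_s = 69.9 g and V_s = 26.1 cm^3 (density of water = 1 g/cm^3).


Result: 2.678

Derivation:
Using Gs = m_s / (V_s * rho_w)
Since rho_w = 1 g/cm^3:
Gs = 69.9 / 26.1
Gs = 2.678


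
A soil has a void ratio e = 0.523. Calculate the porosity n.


Result: 0.3434

Derivation:
Using the relation n = e / (1 + e)
n = 0.523 / (1 + 0.523)
n = 0.523 / 1.523
n = 0.3434


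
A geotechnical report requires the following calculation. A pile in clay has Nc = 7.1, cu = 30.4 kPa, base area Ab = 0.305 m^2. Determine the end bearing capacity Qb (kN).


Using Qb = Nc * cu * Ab
Qb = 7.1 * 30.4 * 0.305
Qb = 65.83 kN


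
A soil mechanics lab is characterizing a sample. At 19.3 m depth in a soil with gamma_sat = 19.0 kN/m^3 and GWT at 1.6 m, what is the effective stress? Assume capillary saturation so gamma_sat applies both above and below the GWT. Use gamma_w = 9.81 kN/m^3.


Result: 193.06 kPa

Derivation:
Total stress = gamma_sat * depth
sigma = 19.0 * 19.3 = 366.7 kPa
Pore water pressure u = gamma_w * (depth - d_wt)
u = 9.81 * (19.3 - 1.6) = 173.637 kPa
Effective stress = sigma - u
sigma' = 366.7 - 173.637 = 193.06 kPa


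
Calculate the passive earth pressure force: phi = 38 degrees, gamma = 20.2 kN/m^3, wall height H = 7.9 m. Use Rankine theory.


Compute passive earth pressure coefficient:
Kp = tan^2(45 + phi/2) = tan^2(64.0) = 4.203746
Compute passive force:
Pp = 0.5 * Kp * gamma * H^2
Pp = 0.5 * 4.203746 * 20.2 * 7.9^2
Pp = 2649.79 kN/m


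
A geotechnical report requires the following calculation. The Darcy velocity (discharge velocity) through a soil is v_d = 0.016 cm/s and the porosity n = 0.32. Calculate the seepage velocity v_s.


Using v_s = v_d / n
v_s = 0.016 / 0.32
v_s = 0.05 cm/s


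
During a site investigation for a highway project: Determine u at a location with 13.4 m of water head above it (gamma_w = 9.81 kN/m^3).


Result: 131.45 kPa

Derivation:
Using u = gamma_w * h_w
u = 9.81 * 13.4
u = 131.45 kPa


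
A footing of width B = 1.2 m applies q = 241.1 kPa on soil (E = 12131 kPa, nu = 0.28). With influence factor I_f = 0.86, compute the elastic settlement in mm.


Using Se = q * B * (1 - nu^2) * I_f / E
1 - nu^2 = 1 - 0.28^2 = 0.9216
Se = 241.1 * 1.2 * 0.9216 * 0.86 / 12131
Se = 0.018903 m
Convert to mm: Se = 0.018903 * 1000 = 18.903 mm


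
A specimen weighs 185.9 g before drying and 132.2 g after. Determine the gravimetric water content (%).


Using w = (m_wet - m_dry) / m_dry * 100
m_wet - m_dry = 185.9 - 132.2 = 53.7 g
w = 53.7 / 132.2 * 100
w = 40.62 %


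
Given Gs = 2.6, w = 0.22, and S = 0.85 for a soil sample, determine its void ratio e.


Using the relation e = Gs * w / S
e = 2.6 * 0.22 / 0.85
e = 0.6729


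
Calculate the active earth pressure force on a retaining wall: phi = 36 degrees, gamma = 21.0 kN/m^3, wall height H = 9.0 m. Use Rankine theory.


Compute active earth pressure coefficient:
Ka = tan^2(45 - phi/2) = tan^2(27.0) = 0.259616
Compute active force:
Pa = 0.5 * Ka * gamma * H^2
Pa = 0.5 * 0.259616 * 21.0 * 9.0^2
Pa = 220.8 kN/m


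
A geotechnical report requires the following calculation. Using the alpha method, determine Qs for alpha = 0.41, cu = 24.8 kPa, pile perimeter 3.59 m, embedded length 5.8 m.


Result: 211.72 kN

Derivation:
Using Qs = alpha * cu * perimeter * L
Qs = 0.41 * 24.8 * 3.59 * 5.8
Qs = 211.72 kN


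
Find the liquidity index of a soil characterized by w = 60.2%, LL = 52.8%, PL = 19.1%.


First compute the plasticity index:
PI = LL - PL = 52.8 - 19.1 = 33.7
Then compute the liquidity index:
LI = (w - PL) / PI
LI = (60.2 - 19.1) / 33.7
LI = 1.22


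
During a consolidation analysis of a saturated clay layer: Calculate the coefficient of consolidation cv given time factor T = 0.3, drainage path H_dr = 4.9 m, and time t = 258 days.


Using cv = T * H_dr^2 / t
H_dr^2 = 4.9^2 = 24.01
cv = 0.3 * 24.01 / 258
cv = 0.02792 m^2/day


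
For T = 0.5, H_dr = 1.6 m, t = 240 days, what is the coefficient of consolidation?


Using cv = T * H_dr^2 / t
H_dr^2 = 1.6^2 = 2.56
cv = 0.5 * 2.56 / 240
cv = 0.00533 m^2/day


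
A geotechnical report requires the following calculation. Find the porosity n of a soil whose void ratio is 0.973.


Result: 0.4932

Derivation:
Using the relation n = e / (1 + e)
n = 0.973 / (1 + 0.973)
n = 0.973 / 1.973
n = 0.4932


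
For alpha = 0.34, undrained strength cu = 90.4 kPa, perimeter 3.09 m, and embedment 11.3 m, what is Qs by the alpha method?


Using Qs = alpha * cu * perimeter * L
Qs = 0.34 * 90.4 * 3.09 * 11.3
Qs = 1073.21 kN


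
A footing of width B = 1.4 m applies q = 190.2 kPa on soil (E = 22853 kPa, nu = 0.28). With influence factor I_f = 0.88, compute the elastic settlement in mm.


Result: 9.45 mm

Derivation:
Using Se = q * B * (1 - nu^2) * I_f / E
1 - nu^2 = 1 - 0.28^2 = 0.9216
Se = 190.2 * 1.4 * 0.9216 * 0.88 / 22853
Se = 0.009450 m
Convert to mm: Se = 0.009450 * 1000 = 9.45 mm


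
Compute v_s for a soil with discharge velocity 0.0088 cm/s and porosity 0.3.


Result: 0.02933 cm/s

Derivation:
Using v_s = v_d / n
v_s = 0.0088 / 0.3
v_s = 0.02933 cm/s


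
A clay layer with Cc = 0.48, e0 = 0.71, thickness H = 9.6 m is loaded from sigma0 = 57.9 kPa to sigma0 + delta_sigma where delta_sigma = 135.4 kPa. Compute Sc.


Result: 1.4108 m

Derivation:
Using Sc = Cc * H / (1 + e0) * log10((sigma0 + delta_sigma) / sigma0)
Stress ratio = (57.9 + 135.4) / 57.9 = 3.33851
log10(3.33851) = 0.523553
Cc * H / (1 + e0) = 0.48 * 9.6 / (1 + 0.71) = 2.69474
Sc = 2.69474 * 0.523553
Sc = 1.4108 m


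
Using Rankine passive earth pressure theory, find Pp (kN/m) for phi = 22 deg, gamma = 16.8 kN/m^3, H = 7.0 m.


Compute passive earth pressure coefficient:
Kp = tan^2(45 + phi/2) = tan^2(56.0) = 2.197987
Compute passive force:
Pp = 0.5 * Kp * gamma * H^2
Pp = 0.5 * 2.197987 * 16.8 * 7.0^2
Pp = 904.69 kN/m


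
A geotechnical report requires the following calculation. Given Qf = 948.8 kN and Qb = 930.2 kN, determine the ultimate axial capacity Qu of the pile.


Using Qu = Qf + Qb
Qu = 948.8 + 930.2
Qu = 1879.0 kN


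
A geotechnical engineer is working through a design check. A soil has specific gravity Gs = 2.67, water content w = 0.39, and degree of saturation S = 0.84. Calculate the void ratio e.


Using the relation e = Gs * w / S
e = 2.67 * 0.39 / 0.84
e = 1.2396


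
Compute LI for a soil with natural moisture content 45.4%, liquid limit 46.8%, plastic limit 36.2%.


First compute the plasticity index:
PI = LL - PL = 46.8 - 36.2 = 10.6
Then compute the liquidity index:
LI = (w - PL) / PI
LI = (45.4 - 36.2) / 10.6
LI = 0.868


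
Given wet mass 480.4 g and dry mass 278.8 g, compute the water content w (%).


Result: 72.31 %

Derivation:
Using w = (m_wet - m_dry) / m_dry * 100
m_wet - m_dry = 480.4 - 278.8 = 201.6 g
w = 201.6 / 278.8 * 100
w = 72.31 %


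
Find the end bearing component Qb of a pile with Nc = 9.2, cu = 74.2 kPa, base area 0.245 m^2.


Result: 167.25 kN

Derivation:
Using Qb = Nc * cu * Ab
Qb = 9.2 * 74.2 * 0.245
Qb = 167.25 kN


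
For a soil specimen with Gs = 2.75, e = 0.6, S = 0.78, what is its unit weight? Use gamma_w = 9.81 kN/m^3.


Using gamma = gamma_w * (Gs + S*e) / (1 + e)
Numerator: Gs + S*e = 2.75 + 0.78*0.6 = 3.218
Denominator: 1 + e = 1 + 0.6 = 1.6
gamma = 9.81 * 3.218 / 1.6
gamma = 19.73 kN/m^3


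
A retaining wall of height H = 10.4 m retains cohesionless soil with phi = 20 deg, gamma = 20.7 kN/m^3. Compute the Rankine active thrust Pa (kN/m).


Compute active earth pressure coefficient:
Ka = tan^2(45 - phi/2) = tan^2(35.0) = 0.490291
Compute active force:
Pa = 0.5 * Ka * gamma * H^2
Pa = 0.5 * 0.490291 * 20.7 * 10.4^2
Pa = 548.86 kN/m


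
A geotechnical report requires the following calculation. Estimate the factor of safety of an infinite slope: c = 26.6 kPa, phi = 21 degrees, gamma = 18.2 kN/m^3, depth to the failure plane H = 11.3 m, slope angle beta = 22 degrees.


Using Fs = c / (gamma*H*sin(beta)*cos(beta)) + tan(phi)/tan(beta)
Cohesion contribution = 26.6 / (18.2*11.3*sin(22)*cos(22))
Cohesion contribution = 0.372384
Friction contribution = tan(21)/tan(22) = 0.950097
Fs = 0.372384 + 0.950097
Fs = 1.322


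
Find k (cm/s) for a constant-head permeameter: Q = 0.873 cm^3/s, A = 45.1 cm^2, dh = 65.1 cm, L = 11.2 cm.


Compute hydraulic gradient:
i = dh / L = 65.1 / 11.2 = 5.8125
Then apply Darcy's law:
k = Q / (A * i)
k = 0.873 / (45.1 * 5.8125)
k = 0.873 / 262.144
k = 0.00333 cm/s


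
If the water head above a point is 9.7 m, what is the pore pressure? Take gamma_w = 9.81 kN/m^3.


Using u = gamma_w * h_w
u = 9.81 * 9.7
u = 95.16 kPa


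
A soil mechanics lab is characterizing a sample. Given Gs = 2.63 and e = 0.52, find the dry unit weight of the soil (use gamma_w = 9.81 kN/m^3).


Using gamma_d = Gs * gamma_w / (1 + e)
gamma_d = 2.63 * 9.81 / (1 + 0.52)
gamma_d = 2.63 * 9.81 / 1.52
gamma_d = 16.974 kN/m^3


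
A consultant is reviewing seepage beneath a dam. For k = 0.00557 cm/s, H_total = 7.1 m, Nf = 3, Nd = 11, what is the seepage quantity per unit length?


Convert k to m/s for unit consistency with H:
k = 0.00557 cm/s = 0.00557 / 100 m/s = 5.57e-05 m/s
Using q = k * H * Nf / Nd
Nf / Nd = 3 / 11 = 0.2727
q = 5.57e-05 * 7.1 * 0.2727
q = 0.0001079 m^3/s per m


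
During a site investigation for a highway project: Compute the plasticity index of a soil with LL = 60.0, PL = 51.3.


Using PI = LL - PL
PI = 60.0 - 51.3
PI = 8.7


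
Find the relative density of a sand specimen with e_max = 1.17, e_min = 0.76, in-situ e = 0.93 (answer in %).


Using Dr = (e_max - e) / (e_max - e_min) * 100
e_max - e = 1.17 - 0.93 = 0.24
e_max - e_min = 1.17 - 0.76 = 0.41
Dr = 0.24 / 0.41 * 100
Dr = 58.54 %


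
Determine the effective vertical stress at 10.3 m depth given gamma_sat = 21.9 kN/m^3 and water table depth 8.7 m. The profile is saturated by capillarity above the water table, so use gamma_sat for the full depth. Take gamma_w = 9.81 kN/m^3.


Result: 209.87 kPa

Derivation:
Total stress = gamma_sat * depth
sigma = 21.9 * 10.3 = 225.57 kPa
Pore water pressure u = gamma_w * (depth - d_wt)
u = 9.81 * (10.3 - 8.7) = 15.696 kPa
Effective stress = sigma - u
sigma' = 225.57 - 15.696 = 209.87 kPa


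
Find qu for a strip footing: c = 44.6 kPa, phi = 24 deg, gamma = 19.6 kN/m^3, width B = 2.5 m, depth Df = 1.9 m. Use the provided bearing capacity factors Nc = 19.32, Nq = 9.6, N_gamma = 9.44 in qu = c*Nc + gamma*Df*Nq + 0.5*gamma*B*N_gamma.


Compute qu = c*Nc + gamma*Df*Nq + 0.5*gamma*B*N_gamma
Term 1: 44.6 * 19.32 = 861.672
Term 2: 19.6 * 1.9 * 9.6 = 357.504
Term 3: 0.5 * 19.6 * 2.5 * 9.44 = 231.28
qu = 861.672 + 357.504 + 231.28
qu = 1450.46 kPa


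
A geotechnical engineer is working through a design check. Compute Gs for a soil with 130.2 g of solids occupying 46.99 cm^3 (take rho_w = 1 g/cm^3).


Using Gs = m_s / (V_s * rho_w)
Since rho_w = 1 g/cm^3:
Gs = 130.2 / 46.99
Gs = 2.771


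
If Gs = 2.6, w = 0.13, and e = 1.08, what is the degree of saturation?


Result: 0.313

Derivation:
Using S = Gs * w / e
S = 2.6 * 0.13 / 1.08
S = 0.313


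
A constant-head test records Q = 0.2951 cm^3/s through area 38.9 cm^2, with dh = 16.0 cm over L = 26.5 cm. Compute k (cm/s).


Compute hydraulic gradient:
i = dh / L = 16.0 / 26.5 = 0.603774
Then apply Darcy's law:
k = Q / (A * i)
k = 0.2951 / (38.9 * 0.603774)
k = 0.2951 / 23.4868
k = 0.012565 cm/s


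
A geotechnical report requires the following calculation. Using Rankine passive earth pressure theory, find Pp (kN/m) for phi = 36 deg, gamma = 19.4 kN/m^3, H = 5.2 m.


Compute passive earth pressure coefficient:
Kp = tan^2(45 + phi/2) = tan^2(63.0) = 3.85184
Compute passive force:
Pp = 0.5 * Kp * gamma * H^2
Pp = 0.5 * 3.85184 * 19.4 * 5.2^2
Pp = 1010.29 kN/m


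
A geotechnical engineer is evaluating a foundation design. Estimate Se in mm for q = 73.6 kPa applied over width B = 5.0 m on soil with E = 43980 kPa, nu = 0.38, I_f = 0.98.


Using Se = q * B * (1 - nu^2) * I_f / E
1 - nu^2 = 1 - 0.38^2 = 0.8556
Se = 73.6 * 5.0 * 0.8556 * 0.98 / 43980
Se = 0.007016 m
Convert to mm: Se = 0.007016 * 1000 = 7.016 mm


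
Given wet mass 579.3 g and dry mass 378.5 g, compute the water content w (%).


Using w = (m_wet - m_dry) / m_dry * 100
m_wet - m_dry = 579.3 - 378.5 = 200.8 g
w = 200.8 / 378.5 * 100
w = 53.05 %


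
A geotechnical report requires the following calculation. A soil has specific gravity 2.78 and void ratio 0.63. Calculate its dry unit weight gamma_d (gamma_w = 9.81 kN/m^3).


Using gamma_d = Gs * gamma_w / (1 + e)
gamma_d = 2.78 * 9.81 / (1 + 0.63)
gamma_d = 2.78 * 9.81 / 1.63
gamma_d = 16.731 kN/m^3


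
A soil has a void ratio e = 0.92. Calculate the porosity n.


Using the relation n = e / (1 + e)
n = 0.92 / (1 + 0.92)
n = 0.92 / 1.92
n = 0.4792


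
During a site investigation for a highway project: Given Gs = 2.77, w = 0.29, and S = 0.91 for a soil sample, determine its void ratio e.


Using the relation e = Gs * w / S
e = 2.77 * 0.29 / 0.91
e = 0.8827


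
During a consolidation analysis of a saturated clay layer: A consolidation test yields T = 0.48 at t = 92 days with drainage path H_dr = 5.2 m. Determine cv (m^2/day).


Result: 0.14108 m^2/day

Derivation:
Using cv = T * H_dr^2 / t
H_dr^2 = 5.2^2 = 27.04
cv = 0.48 * 27.04 / 92
cv = 0.14108 m^2/day


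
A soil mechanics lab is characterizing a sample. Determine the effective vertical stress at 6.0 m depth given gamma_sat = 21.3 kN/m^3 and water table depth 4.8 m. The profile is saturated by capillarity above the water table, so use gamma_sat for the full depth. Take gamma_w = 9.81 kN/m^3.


Result: 116.03 kPa

Derivation:
Total stress = gamma_sat * depth
sigma = 21.3 * 6.0 = 127.8 kPa
Pore water pressure u = gamma_w * (depth - d_wt)
u = 9.81 * (6.0 - 4.8) = 11.772 kPa
Effective stress = sigma - u
sigma' = 127.8 - 11.772 = 116.03 kPa


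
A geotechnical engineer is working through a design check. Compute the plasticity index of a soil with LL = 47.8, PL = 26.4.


Using PI = LL - PL
PI = 47.8 - 26.4
PI = 21.4


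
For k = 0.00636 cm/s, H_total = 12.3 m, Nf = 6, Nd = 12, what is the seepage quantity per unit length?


Convert k to m/s for unit consistency with H:
k = 0.00636 cm/s = 0.00636 / 100 m/s = 6.36e-05 m/s
Using q = k * H * Nf / Nd
Nf / Nd = 6 / 12 = 0.5
q = 6.36e-05 * 12.3 * 0.5
q = 0.0003911 m^3/s per m


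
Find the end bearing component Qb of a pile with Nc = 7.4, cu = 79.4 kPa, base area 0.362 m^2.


Using Qb = Nc * cu * Ab
Qb = 7.4 * 79.4 * 0.362
Qb = 212.7 kN


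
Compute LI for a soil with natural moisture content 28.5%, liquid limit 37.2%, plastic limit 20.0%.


Result: 0.494

Derivation:
First compute the plasticity index:
PI = LL - PL = 37.2 - 20.0 = 17.2
Then compute the liquidity index:
LI = (w - PL) / PI
LI = (28.5 - 20.0) / 17.2
LI = 0.494


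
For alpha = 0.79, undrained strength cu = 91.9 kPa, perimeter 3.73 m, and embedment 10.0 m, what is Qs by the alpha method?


Result: 2708.02 kN

Derivation:
Using Qs = alpha * cu * perimeter * L
Qs = 0.79 * 91.9 * 3.73 * 10.0
Qs = 2708.02 kN


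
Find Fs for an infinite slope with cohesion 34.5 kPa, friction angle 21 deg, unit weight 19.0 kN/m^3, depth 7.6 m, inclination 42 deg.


Using Fs = c / (gamma*H*sin(beta)*cos(beta)) + tan(phi)/tan(beta)
Cohesion contribution = 34.5 / (19.0*7.6*sin(42)*cos(42))
Cohesion contribution = 0.480471
Friction contribution = tan(21)/tan(42) = 0.426324
Fs = 0.480471 + 0.426324
Fs = 0.907


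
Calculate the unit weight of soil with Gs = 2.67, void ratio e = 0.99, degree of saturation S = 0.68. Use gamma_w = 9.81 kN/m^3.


Using gamma = gamma_w * (Gs + S*e) / (1 + e)
Numerator: Gs + S*e = 2.67 + 0.68*0.99 = 3.3432
Denominator: 1 + e = 1 + 0.99 = 1.99
gamma = 9.81 * 3.3432 / 1.99
gamma = 16.481 kN/m^3


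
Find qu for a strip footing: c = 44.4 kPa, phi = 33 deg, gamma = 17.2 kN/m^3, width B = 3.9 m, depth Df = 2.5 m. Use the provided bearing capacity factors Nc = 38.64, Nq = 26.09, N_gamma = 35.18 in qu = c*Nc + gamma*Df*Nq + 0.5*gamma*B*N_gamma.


Result: 4017.42 kPa

Derivation:
Compute qu = c*Nc + gamma*Df*Nq + 0.5*gamma*B*N_gamma
Term 1: 44.4 * 38.64 = 1715.616
Term 2: 17.2 * 2.5 * 26.09 = 1121.87
Term 3: 0.5 * 17.2 * 3.9 * 35.18 = 1179.9372
qu = 1715.616 + 1121.87 + 1179.9372
qu = 4017.42 kPa


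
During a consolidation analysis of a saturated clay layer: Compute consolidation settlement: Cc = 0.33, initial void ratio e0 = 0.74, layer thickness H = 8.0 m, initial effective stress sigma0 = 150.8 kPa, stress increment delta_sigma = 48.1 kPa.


Result: 0.1824 m

Derivation:
Using Sc = Cc * H / (1 + e0) * log10((sigma0 + delta_sigma) / sigma0)
Stress ratio = (150.8 + 48.1) / 150.8 = 1.31897
log10(1.31897) = 0.120233
Cc * H / (1 + e0) = 0.33 * 8.0 / (1 + 0.74) = 1.51724
Sc = 1.51724 * 0.120233
Sc = 0.1824 m


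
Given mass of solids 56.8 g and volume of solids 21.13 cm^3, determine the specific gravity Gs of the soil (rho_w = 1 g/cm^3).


Using Gs = m_s / (V_s * rho_w)
Since rho_w = 1 g/cm^3:
Gs = 56.8 / 21.13
Gs = 2.688


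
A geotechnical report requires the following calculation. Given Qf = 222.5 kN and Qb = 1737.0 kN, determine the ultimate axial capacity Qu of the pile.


Using Qu = Qf + Qb
Qu = 222.5 + 1737.0
Qu = 1959.5 kN


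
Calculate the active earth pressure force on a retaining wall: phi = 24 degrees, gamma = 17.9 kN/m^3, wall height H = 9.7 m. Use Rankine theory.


Compute active earth pressure coefficient:
Ka = tan^2(45 - phi/2) = tan^2(33.0) = 0.42173
Compute active force:
Pa = 0.5 * Ka * gamma * H^2
Pa = 0.5 * 0.42173 * 17.9 * 9.7^2
Pa = 355.14 kN/m


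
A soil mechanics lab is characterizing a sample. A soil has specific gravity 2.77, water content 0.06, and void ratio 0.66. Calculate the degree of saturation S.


Using S = Gs * w / e
S = 2.77 * 0.06 / 0.66
S = 0.2518


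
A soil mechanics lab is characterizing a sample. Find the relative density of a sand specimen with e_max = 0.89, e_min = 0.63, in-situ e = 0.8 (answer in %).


Using Dr = (e_max - e) / (e_max - e_min) * 100
e_max - e = 0.89 - 0.8 = 0.09
e_max - e_min = 0.89 - 0.63 = 0.26
Dr = 0.09 / 0.26 * 100
Dr = 34.62 %


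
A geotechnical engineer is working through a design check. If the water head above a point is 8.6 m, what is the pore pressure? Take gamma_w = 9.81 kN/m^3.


Result: 84.37 kPa

Derivation:
Using u = gamma_w * h_w
u = 9.81 * 8.6
u = 84.37 kPa


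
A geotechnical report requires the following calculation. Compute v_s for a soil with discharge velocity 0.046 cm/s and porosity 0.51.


Using v_s = v_d / n
v_s = 0.046 / 0.51
v_s = 0.0902 cm/s


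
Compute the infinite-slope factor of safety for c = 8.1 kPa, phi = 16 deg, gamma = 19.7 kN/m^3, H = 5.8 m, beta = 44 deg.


Using Fs = c / (gamma*H*sin(beta)*cos(beta)) + tan(phi)/tan(beta)
Cohesion contribution = 8.1 / (19.7*5.8*sin(44)*cos(44))
Cohesion contribution = 0.141868
Friction contribution = tan(16)/tan(44) = 0.296934
Fs = 0.141868 + 0.296934
Fs = 0.439


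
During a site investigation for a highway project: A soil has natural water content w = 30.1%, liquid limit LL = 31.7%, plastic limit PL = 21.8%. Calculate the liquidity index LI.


First compute the plasticity index:
PI = LL - PL = 31.7 - 21.8 = 9.9
Then compute the liquidity index:
LI = (w - PL) / PI
LI = (30.1 - 21.8) / 9.9
LI = 0.838


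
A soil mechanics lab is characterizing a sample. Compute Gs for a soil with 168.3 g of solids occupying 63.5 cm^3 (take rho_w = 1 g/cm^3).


Using Gs = m_s / (V_s * rho_w)
Since rho_w = 1 g/cm^3:
Gs = 168.3 / 63.5
Gs = 2.65


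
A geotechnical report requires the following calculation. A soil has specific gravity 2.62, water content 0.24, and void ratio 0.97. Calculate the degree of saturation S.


Using S = Gs * w / e
S = 2.62 * 0.24 / 0.97
S = 0.6482


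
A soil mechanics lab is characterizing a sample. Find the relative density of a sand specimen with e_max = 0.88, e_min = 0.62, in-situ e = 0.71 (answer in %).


Result: 65.38 %

Derivation:
Using Dr = (e_max - e) / (e_max - e_min) * 100
e_max - e = 0.88 - 0.71 = 0.17
e_max - e_min = 0.88 - 0.62 = 0.26
Dr = 0.17 / 0.26 * 100
Dr = 65.38 %


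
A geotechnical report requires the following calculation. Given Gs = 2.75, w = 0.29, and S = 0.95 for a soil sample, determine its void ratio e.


Result: 0.8395

Derivation:
Using the relation e = Gs * w / S
e = 2.75 * 0.29 / 0.95
e = 0.8395


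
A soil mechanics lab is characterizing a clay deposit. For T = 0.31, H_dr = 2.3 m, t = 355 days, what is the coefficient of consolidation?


Result: 0.00462 m^2/day

Derivation:
Using cv = T * H_dr^2 / t
H_dr^2 = 2.3^2 = 5.29
cv = 0.31 * 5.29 / 355
cv = 0.00462 m^2/day


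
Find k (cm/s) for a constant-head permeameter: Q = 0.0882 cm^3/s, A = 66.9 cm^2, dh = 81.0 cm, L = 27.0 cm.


Result: 0.000439 cm/s

Derivation:
Compute hydraulic gradient:
i = dh / L = 81.0 / 27.0 = 3
Then apply Darcy's law:
k = Q / (A * i)
k = 0.0882 / (66.9 * 3)
k = 0.0882 / 200.7
k = 0.000439 cm/s


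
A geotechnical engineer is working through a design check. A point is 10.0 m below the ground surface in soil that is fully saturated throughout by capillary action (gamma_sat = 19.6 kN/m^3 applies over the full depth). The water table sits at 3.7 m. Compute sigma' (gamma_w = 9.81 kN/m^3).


Result: 134.2 kPa

Derivation:
Total stress = gamma_sat * depth
sigma = 19.6 * 10.0 = 196.0 kPa
Pore water pressure u = gamma_w * (depth - d_wt)
u = 9.81 * (10.0 - 3.7) = 61.803 kPa
Effective stress = sigma - u
sigma' = 196.0 - 61.803 = 134.2 kPa


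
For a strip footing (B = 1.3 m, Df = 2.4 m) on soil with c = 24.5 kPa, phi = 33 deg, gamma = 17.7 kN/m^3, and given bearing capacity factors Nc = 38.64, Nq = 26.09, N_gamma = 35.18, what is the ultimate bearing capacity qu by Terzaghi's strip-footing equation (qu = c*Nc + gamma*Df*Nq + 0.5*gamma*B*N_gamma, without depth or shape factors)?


Result: 2459.73 kPa

Derivation:
Compute qu = c*Nc + gamma*Df*Nq + 0.5*gamma*B*N_gamma
Term 1: 24.5 * 38.64 = 946.68
Term 2: 17.7 * 2.4 * 26.09 = 1108.3032
Term 3: 0.5 * 17.7 * 1.3 * 35.18 = 404.7459
qu = 946.68 + 1108.3032 + 404.7459
qu = 2459.73 kPa


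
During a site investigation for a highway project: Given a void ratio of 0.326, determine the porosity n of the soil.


Using the relation n = e / (1 + e)
n = 0.326 / (1 + 0.326)
n = 0.326 / 1.326
n = 0.2459


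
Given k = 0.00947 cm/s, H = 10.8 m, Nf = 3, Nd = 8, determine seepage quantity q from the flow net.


Convert k to m/s for unit consistency with H:
k = 0.00947 cm/s = 0.00947 / 100 m/s = 9.47e-05 m/s
Using q = k * H * Nf / Nd
Nf / Nd = 3 / 8 = 0.375
q = 9.47e-05 * 10.8 * 0.375
q = 0.0003835 m^3/s per m


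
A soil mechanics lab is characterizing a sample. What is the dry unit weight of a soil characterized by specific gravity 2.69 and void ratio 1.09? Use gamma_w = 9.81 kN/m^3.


Using gamma_d = Gs * gamma_w / (1 + e)
gamma_d = 2.69 * 9.81 / (1 + 1.09)
gamma_d = 2.69 * 9.81 / 2.09
gamma_d = 12.626 kN/m^3


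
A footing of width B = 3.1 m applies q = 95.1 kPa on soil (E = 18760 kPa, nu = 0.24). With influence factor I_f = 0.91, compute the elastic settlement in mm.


Using Se = q * B * (1 - nu^2) * I_f / E
1 - nu^2 = 1 - 0.24^2 = 0.9424
Se = 95.1 * 3.1 * 0.9424 * 0.91 / 18760
Se = 0.013477 m
Convert to mm: Se = 0.013477 * 1000 = 13.477 mm


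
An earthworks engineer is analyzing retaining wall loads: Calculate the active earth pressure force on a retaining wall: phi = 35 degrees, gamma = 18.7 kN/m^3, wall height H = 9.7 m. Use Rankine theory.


Result: 238.4 kN/m

Derivation:
Compute active earth pressure coefficient:
Ka = tan^2(45 - phi/2) = tan^2(27.5) = 0.27099
Compute active force:
Pa = 0.5 * Ka * gamma * H^2
Pa = 0.5 * 0.27099 * 18.7 * 9.7^2
Pa = 238.4 kN/m


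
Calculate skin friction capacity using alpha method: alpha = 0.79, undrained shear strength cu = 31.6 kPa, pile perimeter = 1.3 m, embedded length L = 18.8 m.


Using Qs = alpha * cu * perimeter * L
Qs = 0.79 * 31.6 * 1.3 * 18.8
Qs = 610.12 kN


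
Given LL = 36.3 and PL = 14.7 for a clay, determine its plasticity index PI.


Using PI = LL - PL
PI = 36.3 - 14.7
PI = 21.6


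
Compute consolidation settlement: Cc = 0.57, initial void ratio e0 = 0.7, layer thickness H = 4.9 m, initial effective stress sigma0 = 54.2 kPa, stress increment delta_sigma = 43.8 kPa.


Using Sc = Cc * H / (1 + e0) * log10((sigma0 + delta_sigma) / sigma0)
Stress ratio = (54.2 + 43.8) / 54.2 = 1.80812
log10(1.80812) = 0.257227
Cc * H / (1 + e0) = 0.57 * 4.9 / (1 + 0.7) = 1.64294
Sc = 1.64294 * 0.257227
Sc = 0.4226 m


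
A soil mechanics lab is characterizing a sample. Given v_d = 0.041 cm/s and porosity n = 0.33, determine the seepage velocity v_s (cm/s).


Result: 0.12424 cm/s

Derivation:
Using v_s = v_d / n
v_s = 0.041 / 0.33
v_s = 0.12424 cm/s


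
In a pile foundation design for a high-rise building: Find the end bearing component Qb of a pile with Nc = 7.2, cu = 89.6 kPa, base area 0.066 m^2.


Using Qb = Nc * cu * Ab
Qb = 7.2 * 89.6 * 0.066
Qb = 42.58 kN


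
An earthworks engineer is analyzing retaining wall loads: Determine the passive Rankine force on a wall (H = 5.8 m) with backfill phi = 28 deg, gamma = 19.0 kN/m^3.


Compute passive earth pressure coefficient:
Kp = tan^2(45 + phi/2) = tan^2(59.0) = 2.769826
Compute passive force:
Pp = 0.5 * Kp * gamma * H^2
Pp = 0.5 * 2.769826 * 19.0 * 5.8^2
Pp = 885.18 kN/m


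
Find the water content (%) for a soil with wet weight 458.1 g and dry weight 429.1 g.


Result: 6.76 %

Derivation:
Using w = (m_wet - m_dry) / m_dry * 100
m_wet - m_dry = 458.1 - 429.1 = 29.0 g
w = 29.0 / 429.1 * 100
w = 6.76 %


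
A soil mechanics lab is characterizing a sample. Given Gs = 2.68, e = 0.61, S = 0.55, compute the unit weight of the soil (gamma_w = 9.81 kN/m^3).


Using gamma = gamma_w * (Gs + S*e) / (1 + e)
Numerator: Gs + S*e = 2.68 + 0.55*0.61 = 3.0155
Denominator: 1 + e = 1 + 0.61 = 1.61
gamma = 9.81 * 3.0155 / 1.61
gamma = 18.374 kN/m^3


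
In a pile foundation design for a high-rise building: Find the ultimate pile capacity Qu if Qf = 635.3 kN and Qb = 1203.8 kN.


Using Qu = Qf + Qb
Qu = 635.3 + 1203.8
Qu = 1839.1 kN


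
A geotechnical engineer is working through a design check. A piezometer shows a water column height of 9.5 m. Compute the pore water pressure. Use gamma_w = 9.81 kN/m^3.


Using u = gamma_w * h_w
u = 9.81 * 9.5
u = 93.2 kPa
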